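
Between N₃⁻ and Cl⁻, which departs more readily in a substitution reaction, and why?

Cl⁻

Cl⁻ is the better leaving group.
pKₐ(HCl) ≈ -7 versus pKₐ(HN₃) ≈ 4.7: Cl⁻ is the much weaker base.
Moderately weak base.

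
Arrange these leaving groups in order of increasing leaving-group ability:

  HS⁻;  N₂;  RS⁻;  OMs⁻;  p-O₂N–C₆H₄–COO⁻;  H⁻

H⁻ < RS⁻ < HS⁻ < p-O₂N–C₆H₄–COO⁻ < OMs⁻ < N₂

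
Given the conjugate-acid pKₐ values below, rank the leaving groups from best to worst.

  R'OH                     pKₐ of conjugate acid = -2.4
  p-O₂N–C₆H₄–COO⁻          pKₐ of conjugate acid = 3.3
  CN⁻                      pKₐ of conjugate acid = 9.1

R'OH > p-O₂N–C₆H₄–COO⁻ > CN⁻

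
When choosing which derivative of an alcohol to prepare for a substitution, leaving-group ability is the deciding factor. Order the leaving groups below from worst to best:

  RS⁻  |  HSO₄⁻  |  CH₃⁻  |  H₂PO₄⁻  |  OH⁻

HSO₄⁻: pKₐ(H₂SO₄) ≈ -3
H₂PO₄⁻: pKₐ(H₃PO₄) ≈ 2.1
RS⁻: pKₐ(RSH (a thiol)) ≈ 10.5
OH⁻: pKₐ(H₂O) ≈ 15.7
CH₃⁻: pKₐ(CH₄) ≈ 48
The question asks for worst first, so the sequence is read in increasing leaving-group ability.

CH₃⁻ < OH⁻ < RS⁻ < H₂PO₄⁻ < HSO₄⁻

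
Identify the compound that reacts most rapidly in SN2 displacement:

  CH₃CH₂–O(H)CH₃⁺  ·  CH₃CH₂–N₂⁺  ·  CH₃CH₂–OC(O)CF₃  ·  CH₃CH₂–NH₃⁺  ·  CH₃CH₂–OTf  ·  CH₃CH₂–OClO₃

CH₃CH₂–N₂⁺

Same R in every case — rank the leaving groups.
Rank by basicity of the departing species: weakest base leaves most easily.
CH₃CH₂–N₂⁺ loses N₂: no meaningful conjugate acid; N₂ departs as an exceptionally stable neutral molecule
CH₃CH₂–OTf loses OTf⁻: pKₐ(CF₃SO₃H (triflic acid)) ≈ -14
CH₃CH₂–OClO₃ loses ClO₄⁻: pKₐ(HClO₄) ≈ -10
CH₃CH₂–O(H)CH₃⁺ loses R'OH: pKₐ(R'OH₂⁺) ≈ -2.4
CH₃CH₂–OC(O)CF₃ loses CF₃COO⁻: pKₐ(CF₃COOH) ≈ 0.2
CH₃CH₂–NH₃⁺ loses NH₃: pKₐ(NH₄⁺) ≈ 9.2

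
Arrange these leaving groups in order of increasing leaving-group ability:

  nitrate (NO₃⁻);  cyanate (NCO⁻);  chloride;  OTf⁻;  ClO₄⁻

Leaving-group ability tracks the stability of the departed species; conjugate-acid pKₐ is the usual yardstick (lower pKₐ → better LG).
OTf⁻: pKₐ(CF₃SO₃H (triflic acid)) ≈ -14 — charge spread over three oxygens and a CF₃ group; the premier leaving group in synthesis
ClO₄⁻: pKₐ(HClO₄) ≈ -10
chloride: pKₐ(HCl) ≈ -7
nitrate (NO₃⁻): pKₐ(HNO₃) ≈ -1.3
cyanate (NCO⁻): pKₐ(HOCN) ≈ 3.5 — resonance between N and O
The question asks for worst first, so the sequence is read in increasing leaving-group ability.

cyanate (NCO⁻) < nitrate (NO₃⁻) < chloride < ClO₄⁻ < OTf⁻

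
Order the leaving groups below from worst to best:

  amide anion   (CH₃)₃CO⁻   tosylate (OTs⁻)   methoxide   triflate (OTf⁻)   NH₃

triflate (OTf⁻): pKₐ(CF₃SO₃H (triflic acid)) ≈ -14 — charge spread over three oxygens and a CF₃ group; the premier leaving group in synthesis
tosylate (OTs⁻): pKₐ(p-CH₃C₆H₄SO₃H (TsOH)) ≈ -2.8 — resonance-delocalised arenesulfonate
NH₃: pKₐ(NH₄⁺) ≈ 9.2 — neutral but moderately basic; leaves from R–NH₃⁺
methoxide: pKₐ(CH₃OH) ≈ 15.5 — strong base; alkoxides do not leave unassisted
(CH₃)₃CO⁻: pKₐ(t-BuOH) ≈ 18 — bulky, strongly basic alkoxide
amide anion: pKₐ(NH₃) ≈ 38
Listed from poorest to best leaving group as asked.

amide anion < (CH₃)₃CO⁻ < methoxide < NH₃ < tosylate (OTs⁻) < triflate (OTf⁻)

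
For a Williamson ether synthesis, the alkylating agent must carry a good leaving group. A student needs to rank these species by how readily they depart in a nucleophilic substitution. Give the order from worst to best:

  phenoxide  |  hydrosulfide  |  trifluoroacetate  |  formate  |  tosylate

phenoxide < hydrosulfide < formate < trifluoroacetate < tosylate

Rank by basicity of the departing species: weakest base leaves most easily.
tosylate: pKₐ(p-CH₃C₆H₄SO₃H (TsOH)) ≈ -2.8
trifluoroacetate: pKₐ(CF₃COOH) ≈ 0.2
formate: pKₐ(HCOOH) ≈ 3.8
hydrosulfide: pKₐ(H₂S) ≈ 7
phenoxide: pKₐ(C₆H₅OH (phenol)) ≈ 10
The question asks for worst first, so the sequence is read in increasing leaving-group ability.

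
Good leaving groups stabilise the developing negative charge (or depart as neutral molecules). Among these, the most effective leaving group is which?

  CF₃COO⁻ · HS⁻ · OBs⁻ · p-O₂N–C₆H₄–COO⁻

OBs⁻: pKₐ(p-BrC₆H₄SO₃H) ≈ -2.8
CF₃COO⁻: pKₐ(CF₃COOH) ≈ 0.2
p-O₂N–C₆H₄–COO⁻: pKₐ(p-nitrobenzoic acid) ≈ 3.4
HS⁻: pKₐ(H₂S) ≈ 7

OBs⁻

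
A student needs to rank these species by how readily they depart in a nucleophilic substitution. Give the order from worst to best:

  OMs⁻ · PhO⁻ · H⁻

H⁻ < PhO⁻ < OMs⁻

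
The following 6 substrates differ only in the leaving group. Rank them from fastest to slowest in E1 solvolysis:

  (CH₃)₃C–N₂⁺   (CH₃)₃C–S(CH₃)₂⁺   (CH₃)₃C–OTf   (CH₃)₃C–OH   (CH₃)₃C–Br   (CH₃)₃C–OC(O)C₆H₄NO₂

(CH₃)₃C–N₂⁺ > (CH₃)₃C–OTf > (CH₃)₃C–Br > (CH₃)₃C–S(CH₃)₂⁺ > (CH₃)₃C–OC(O)C₆H₄NO₂ > (CH₃)₃C–OH

Identical carbon frameworks mean the comparison reduces to leaving-group quality.
The more stable X⁻ (or X) is on its own — i.e. the weaker a base it is — the better a leaving group it makes.
(CH₃)₃C–N₂⁺ loses N₂: no meaningful conjugate acid; N₂ departs as an exceptionally stable neutral molecule
(CH₃)₃C–OTf loses OTf⁻: pKₐ(CF₃SO₃H (triflic acid)) ≈ -14
(CH₃)₃C–Br loses Br⁻: pKₐ(HBr) ≈ -9
(CH₃)₃C–S(CH₃)₂⁺ loses SR'₂: pKₐ(R'₂SH⁺) ≈ -7
(CH₃)₃C–OC(O)C₆H₄NO₂ loses p-O₂N–C₆H₄–COO⁻: pKₐ(p-nitrobenzoic acid) ≈ 3.4
(CH₃)₃C–OH loses OH⁻: pKₐ(H₂O) ≈ 15.7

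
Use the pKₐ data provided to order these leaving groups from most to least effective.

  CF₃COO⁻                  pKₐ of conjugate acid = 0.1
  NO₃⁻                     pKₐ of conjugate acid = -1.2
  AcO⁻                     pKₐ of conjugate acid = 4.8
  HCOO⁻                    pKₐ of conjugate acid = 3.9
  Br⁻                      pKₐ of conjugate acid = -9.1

Lower conjugate-acid pKₐ ⇒ weaker base ⇒ better leaving group.
Sorting by the given values: Br⁻ (-9.1), NO₃⁻ (-1.2), CF₃COO⁻ (0.1), HCOO⁻ (3.9), AcO⁻ (4.8).

Br⁻ > NO₃⁻ > CF₃COO⁻ > HCOO⁻ > AcO⁻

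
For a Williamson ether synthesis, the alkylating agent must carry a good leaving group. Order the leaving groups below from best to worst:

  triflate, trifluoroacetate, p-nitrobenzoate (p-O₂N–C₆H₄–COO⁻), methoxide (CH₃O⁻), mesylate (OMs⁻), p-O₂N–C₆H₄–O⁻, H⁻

triflate > mesylate (OMs⁻) > trifluoroacetate > p-nitrobenzoate (p-O₂N–C₆H₄–COO⁻) > p-O₂N–C₆H₄–O⁻ > methoxide (CH₃O⁻) > H⁻

Leaving-group ability tracks the stability of the departed species; conjugate-acid pKₐ is the usual yardstick (lower pKₐ → better LG).
triflate: pKₐ(CF₃SO₃H (triflic acid)) ≈ -14 — charge spread over three oxygens and a CF₃ group; the premier leaving group in synthesis
mesylate (OMs⁻): pKₐ(CH₃SO₃H (MsOH)) ≈ -1.9 — resonance-delocalised alkanesulfonate
trifluoroacetate: pKₐ(CF₃COOH) ≈ 0.2
p-nitrobenzoate (p-O₂N–C₆H₄–COO⁻): pKₐ(p-nitrobenzoic acid) ≈ 3.4
p-O₂N–C₆H₄–O⁻: pKₐ(p-nitrophenol) ≈ 7.2
methoxide (CH₃O⁻): pKₐ(CH₃OH) ≈ 15.5
H⁻: pKₐ(H₂) ≈ 36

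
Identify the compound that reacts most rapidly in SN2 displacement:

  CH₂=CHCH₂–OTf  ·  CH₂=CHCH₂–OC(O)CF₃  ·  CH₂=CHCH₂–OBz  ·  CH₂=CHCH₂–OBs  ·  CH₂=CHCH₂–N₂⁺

Identical carbon frameworks mean the comparison reduces to leaving-group quality.
Rank by basicity of the departing species: weakest base leaves most easily.
CH₂=CHCH₂–N₂⁺ loses N₂: no meaningful conjugate acid; N₂ departs as an exceptionally stable neutral molecule
CH₂=CHCH₂–OTf loses OTf⁻: pKₐ(CF₃SO₃H (triflic acid)) ≈ -14
CH₂=CHCH₂–OBs loses OBs⁻: pKₐ(p-BrC₆H₄SO₃H) ≈ -2.8
CH₂=CHCH₂–OC(O)CF₃ loses CF₃COO⁻: pKₐ(CF₃COOH) ≈ 0.2
CH₂=CHCH₂–OBz loses PhCOO⁻: pKₐ(C₆H₅COOH) ≈ 4.2

CH₂=CHCH₂–N₂⁺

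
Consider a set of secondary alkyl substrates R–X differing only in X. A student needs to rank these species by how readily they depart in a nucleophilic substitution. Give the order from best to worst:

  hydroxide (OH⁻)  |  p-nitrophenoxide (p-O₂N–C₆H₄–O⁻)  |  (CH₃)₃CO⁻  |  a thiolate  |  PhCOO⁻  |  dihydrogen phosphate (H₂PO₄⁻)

dihydrogen phosphate (H₂PO₄⁻) > PhCOO⁻ > p-nitrophenoxide (p-O₂N–C₆H₄–O⁻) > a thiolate > hydroxide (OH⁻) > (CH₃)₃CO⁻

A good leaving group is a weak base: the lower the pKₐ of its conjugate acid, the more readily it departs.
dihydrogen phosphate (H₂PO₄⁻): pKₐ(H₃PO₄) ≈ 2.1 — moderate base; biological leaving group after further activation
PhCOO⁻: pKₐ(C₆H₅COOH) ≈ 4.2 — aryl carboxylate
p-nitrophenoxide (p-O₂N–C₆H₄–O⁻): pKₐ(p-nitrophenol) ≈ 7.2 — nitro group delocalises the charge; the classic chromogenic LG
a thiolate: pKₐ(RSH (a thiol)) ≈ 10.5
hydroxide (OH⁻): pKₐ(H₂O) ≈ 15.7
(CH₃)₃CO⁻: pKₐ(t-BuOH) ≈ 18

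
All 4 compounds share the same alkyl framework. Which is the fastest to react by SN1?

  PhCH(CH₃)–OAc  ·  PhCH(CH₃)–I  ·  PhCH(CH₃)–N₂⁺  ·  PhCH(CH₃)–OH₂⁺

Identical carbon frameworks mean the comparison reduces to leaving-group quality.
A good leaving group is a weak base: the lower the pKₐ of its conjugate acid, the more readily it departs.
PhCH(CH₃)–N₂⁺ loses N₂: no meaningful conjugate acid; N₂ departs as an exceptionally stable neutral molecule
PhCH(CH₃)–I loses I⁻: pKₐ(HI) ≈ -10
PhCH(CH₃)–OH₂⁺ loses H₂O: pKₐ(H₃O⁺) ≈ -1.7
PhCH(CH₃)–OAc loses AcO⁻: pKₐ(CH₃COOH) ≈ 4.8

PhCH(CH₃)–N₂⁺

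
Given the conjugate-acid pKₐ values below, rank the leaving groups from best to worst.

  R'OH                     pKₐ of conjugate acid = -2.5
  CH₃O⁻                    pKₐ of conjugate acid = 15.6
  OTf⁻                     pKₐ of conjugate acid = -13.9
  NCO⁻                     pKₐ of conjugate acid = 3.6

Lower conjugate-acid pKₐ ⇒ weaker base ⇒ better leaving group.
Sorting by the given values: OTf⁻ (-13.9), R'OH (-2.5), NCO⁻ (3.6), CH₃O⁻ (15.6).

OTf⁻ > R'OH > NCO⁻ > CH₃O⁻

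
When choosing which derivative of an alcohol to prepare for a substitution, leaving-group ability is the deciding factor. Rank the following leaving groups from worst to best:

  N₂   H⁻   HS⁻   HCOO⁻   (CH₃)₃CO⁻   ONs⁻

The more stable X⁻ (or X) is on its own — i.e. the weaker a base it is — the better a leaving group it makes.
N₂: no meaningful conjugate acid; N₂ departs as an exceptionally stable neutral molecule
ONs⁻: pKₐ(p-O₂NC₆H₄SO₃H) ≈ -3.5 — p-nitro group further stabilises the sulfonate
HCOO⁻: pKₐ(HCOOH) ≈ 3.8 — resonance-stabilised carboxylate
HS⁻: pKₐ(H₂S) ≈ 7
(CH₃)₃CO⁻: pKₐ(t-BuOH) ≈ 18 — bulky, strongly basic alkoxide
H⁻: pKₐ(H₂) ≈ 36
The question asks for worst first, so the sequence is read in increasing leaving-group ability.

H⁻ < (CH₃)₃CO⁻ < HS⁻ < HCOO⁻ < ONs⁻ < N₂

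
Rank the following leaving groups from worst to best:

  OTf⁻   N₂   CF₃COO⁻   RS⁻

N₂: no meaningful conjugate acid; N₂ departs as an exceptionally stable neutral molecule
OTf⁻: pKₐ(CF₃SO₃H (triflic acid)) ≈ -14 — charge spread over three oxygens and a CF₃ group; the premier leaving group in synthesis
CF₃COO⁻: pKₐ(CF₃COOH) ≈ 0.2
RS⁻: pKₐ(RSH (a thiol)) ≈ 10.5 — moderately basic; rarely leaves without activation
Reversing gives the worst-to-best order requested.

RS⁻ < CF₃COO⁻ < OTf⁻ < N₂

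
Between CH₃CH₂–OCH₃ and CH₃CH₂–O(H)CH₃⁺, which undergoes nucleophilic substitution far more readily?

From CH₃CH₂–OCH₃ the departing group would be CH₃O⁻ (pKₐ(CH₃OH) ≈ 15.5). Strong base; alkoxides do not leave unassisted.
From CH₃CH₂–O(H)CH₃⁺ the leaving group is R'OH (pKₐ(R'OH₂⁺) ≈ -2.4). Neutral; leaves from a protonated ether (an oxonium ion, R–O(H)R'⁺).
(In practice CH₃CH₂–O(H)CH₃⁺ is made from CH₃CH₂–OCH₃ by protonation with concentrated HI, allowing neutral methanol, rather than methoxide, to depart.)

CH₃CH₂–O(H)CH₃⁺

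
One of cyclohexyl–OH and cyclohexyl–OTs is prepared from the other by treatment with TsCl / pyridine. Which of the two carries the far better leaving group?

cyclohexyl–OTs

From cyclohexyl–OH the departing group would be OH⁻ (pKₐ(H₂O) ≈ 15.7). Strong base; essentially never leaves without prior activation.
From cyclohexyl–OTs the leaving group is OTs⁻ (pKₐ(p-CH₃C₆H₄SO₃H (TsOH)) ≈ -2.8). Resonance-delocalised arenesulfonate.
Treatment with TsCl / pyridine works by converting the hydroxyl into a tosylate, making cyclohexyl–OTs enormously more reactive.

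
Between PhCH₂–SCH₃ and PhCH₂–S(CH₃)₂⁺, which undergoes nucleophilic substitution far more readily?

From PhCH₂–SCH₃ the departing group would be RS⁻ (pKₐ(RSH (a thiol)) ≈ 10.5). Moderately basic; rarely leaves without activation.
From PhCH₂–S(CH₃)₂⁺ the leaving group is SR'₂ (pKₐ(R'₂SH⁺) ≈ -7). Neutral; leaves from a sulfonium salt (R–SR'₂⁺).
(In practice PhCH₂–S(CH₃)₂⁺ is made from PhCH₂–SCH₃ by S-methylation with CH₃I, allowing neutral dimethyl sulfide, rather than methanethiolate, to depart.)

PhCH₂–S(CH₃)₂⁺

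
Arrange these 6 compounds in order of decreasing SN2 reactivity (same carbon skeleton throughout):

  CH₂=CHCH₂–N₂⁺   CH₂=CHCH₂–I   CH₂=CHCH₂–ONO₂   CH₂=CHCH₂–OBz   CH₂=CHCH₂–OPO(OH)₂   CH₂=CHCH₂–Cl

CH₂=CHCH₂–N₂⁺ > CH₂=CHCH₂–I > CH₂=CHCH₂–Cl > CH₂=CHCH₂–ONO₂ > CH₂=CHCH₂–OPO(OH)₂ > CH₂=CHCH₂–OBz

Identical carbon frameworks mean the comparison reduces to leaving-group quality.
A good leaving group is a weak base: the lower the pKₐ of its conjugate acid, the more readily it departs.
CH₂=CHCH₂–N₂⁺ loses N₂: no meaningful conjugate acid; N₂ departs as an exceptionally stable neutral molecule
CH₂=CHCH₂–I loses I⁻: pKₐ(HI) ≈ -10
CH₂=CHCH₂–Cl loses Cl⁻: pKₐ(HCl) ≈ -7
CH₂=CHCH₂–ONO₂ loses NO₃⁻: pKₐ(HNO₃) ≈ -1.3
CH₂=CHCH₂–OPO(OH)₂ loses H₂PO₄⁻: pKₐ(H₃PO₄) ≈ 2.1
CH₂=CHCH₂–OBz loses PhCOO⁻: pKₐ(C₆H₅COOH) ≈ 4.2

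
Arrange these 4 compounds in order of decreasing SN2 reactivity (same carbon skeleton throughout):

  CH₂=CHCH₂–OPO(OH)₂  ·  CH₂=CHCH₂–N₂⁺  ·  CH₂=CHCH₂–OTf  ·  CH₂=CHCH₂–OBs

CH₂=CHCH₂–N₂⁺ > CH₂=CHCH₂–OTf > CH₂=CHCH₂–OBs > CH₂=CHCH₂–OPO(OH)₂

Identical carbon frameworks mean the comparison reduces to leaving-group quality.
A good leaving group is a weak base: the lower the pKₐ of its conjugate acid, the more readily it departs.
CH₂=CHCH₂–N₂⁺ loses N₂: no meaningful conjugate acid; N₂ departs as an exceptionally stable neutral molecule
CH₂=CHCH₂–OTf loses OTf⁻: pKₐ(CF₃SO₃H (triflic acid)) ≈ -14
CH₂=CHCH₂–OBs loses OBs⁻: pKₐ(p-BrC₆H₄SO₃H) ≈ -2.8
CH₂=CHCH₂–OPO(OH)₂ loses H₂PO₄⁻: pKₐ(H₃PO₄) ≈ 2.1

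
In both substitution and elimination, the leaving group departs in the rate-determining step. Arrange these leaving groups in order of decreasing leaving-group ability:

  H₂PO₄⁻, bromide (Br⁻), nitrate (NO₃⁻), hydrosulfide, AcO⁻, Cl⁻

bromide (Br⁻) > Cl⁻ > nitrate (NO₃⁻) > H₂PO₄⁻ > AcO⁻ > hydrosulfide

Rank by basicity of the departing species: weakest base leaves most easily.
bromide (Br⁻): pKₐ(HBr) ≈ -9 — weak base; good leaving group
Cl⁻: pKₐ(HCl) ≈ -7
nitrate (NO₃⁻): pKₐ(HNO₃) ≈ -1.3 — resonance-delocalised over three oxygens
H₂PO₄⁻: pKₐ(H₃PO₄) ≈ 2.1 — moderate base; biological leaving group after further activation
AcO⁻: pKₐ(CH₃COOH) ≈ 4.8 — resonance-stabilised but still a weak base
hydrosulfide: pKₐ(H₂S) ≈ 7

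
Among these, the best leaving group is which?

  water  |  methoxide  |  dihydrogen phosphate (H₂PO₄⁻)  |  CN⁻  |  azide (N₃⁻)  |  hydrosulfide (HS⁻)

water

water: pKₐ(H₃O⁺) ≈ -1.7
dihydrogen phosphate (H₂PO₄⁻): pKₐ(H₃PO₄) ≈ 2.1
azide (N₃⁻): pKₐ(HN₃) ≈ 4.7
hydrosulfide (HS⁻): pKₐ(H₂S) ≈ 7
CN⁻: pKₐ(HCN) ≈ 9.2
methoxide: pKₐ(CH₃OH) ≈ 15.5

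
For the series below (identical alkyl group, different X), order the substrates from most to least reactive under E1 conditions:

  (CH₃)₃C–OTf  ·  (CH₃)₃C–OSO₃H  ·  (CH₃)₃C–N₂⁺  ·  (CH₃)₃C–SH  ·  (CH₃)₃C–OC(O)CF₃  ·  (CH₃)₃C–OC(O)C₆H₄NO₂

Same R in every case — rank the leaving groups.
A good leaving group is a weak base: the lower the pKₐ of its conjugate acid, the more readily it departs.
(CH₃)₃C–N₂⁺ loses N₂: no meaningful conjugate acid; N₂ departs as an exceptionally stable neutral molecule
(CH₃)₃C–OTf loses OTf⁻: pKₐ(CF₃SO₃H (triflic acid)) ≈ -14
(CH₃)₃C–OSO₃H loses HSO₄⁻: pKₐ(H₂SO₄) ≈ -3
(CH₃)₃C–OC(O)CF₃ loses CF₃COO⁻: pKₐ(CF₃COOH) ≈ 0.2
(CH₃)₃C–OC(O)C₆H₄NO₂ loses p-O₂N–C₆H₄–COO⁻: pKₐ(p-nitrobenzoic acid) ≈ 3.4
(CH₃)₃C–SH loses HS⁻: pKₐ(H₂S) ≈ 7

(CH₃)₃C–N₂⁺ > (CH₃)₃C–OTf > (CH₃)₃C–OSO₃H > (CH₃)₃C–OC(O)CF₃ > (CH₃)₃C–OC(O)C₆H₄NO₂ > (CH₃)₃C–SH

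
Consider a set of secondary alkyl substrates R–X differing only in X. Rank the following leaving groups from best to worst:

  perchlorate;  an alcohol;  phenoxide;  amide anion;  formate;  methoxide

perchlorate > an alcohol > formate > phenoxide > methoxide > amide anion

The more stable X⁻ (or X) is on its own — i.e. the weaker a base it is — the better a leaving group it makes.
perchlorate: pKₐ(HClO₄) ≈ -10
an alcohol: pKₐ(R'OH₂⁺) ≈ -2.4 — neutral; leaves from a protonated ether (an oxonium ion, R–O(H)R'⁺)
formate: pKₐ(HCOOH) ≈ 3.8 — resonance-stabilised carboxylate
phenoxide: pKₐ(C₆H₅OH (phenol)) ≈ 10
methoxide: pKₐ(CH₃OH) ≈ 15.5
amide anion: pKₐ(NH₃) ≈ 38 — extremely strong base; never a leaving group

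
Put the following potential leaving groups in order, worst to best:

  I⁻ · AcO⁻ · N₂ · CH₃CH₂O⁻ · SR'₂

CH₃CH₂O⁻ < AcO⁻ < SR'₂ < I⁻ < N₂

The more stable X⁻ (or X) is on its own — i.e. the weaker a base it is — the better a leaving group it makes.
N₂: no meaningful conjugate acid; N₂ departs as an exceptionally stable neutral molecule
I⁻: pKₐ(HI) ≈ -10
SR'₂: pKₐ(R'₂SH⁺) ≈ -7
AcO⁻: pKₐ(CH₃COOH) ≈ 4.8
CH₃CH₂O⁻: pKₐ(CH₃CH₂OH) ≈ 16
Reversing gives the worst-to-best order requested.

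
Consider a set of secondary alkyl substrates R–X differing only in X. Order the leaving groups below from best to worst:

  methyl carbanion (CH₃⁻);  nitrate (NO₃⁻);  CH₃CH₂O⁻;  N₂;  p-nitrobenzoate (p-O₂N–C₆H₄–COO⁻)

Rank by basicity of the departing species: weakest base leaves most easily.
N₂: no meaningful conjugate acid; N₂ departs as an exceptionally stable neutral molecule
nitrate (NO₃⁻): pKₐ(HNO₃) ≈ -1.3 — resonance-delocalised over three oxygens
p-nitrobenzoate (p-O₂N–C₆H₄–COO⁻): pKₐ(p-nitrobenzoic acid) ≈ 3.4 — electron-withdrawing nitro group stabilises the carboxylate
CH₃CH₂O⁻: pKₐ(CH₃CH₂OH) ≈ 16 — strong base; alkoxides do not leave unassisted
methyl carbanion (CH₃⁻): pKₐ(CH₄) ≈ 48

N₂ > nitrate (NO₃⁻) > p-nitrobenzoate (p-O₂N–C₆H₄–COO⁻) > CH₃CH₂O⁻ > methyl carbanion (CH₃⁻)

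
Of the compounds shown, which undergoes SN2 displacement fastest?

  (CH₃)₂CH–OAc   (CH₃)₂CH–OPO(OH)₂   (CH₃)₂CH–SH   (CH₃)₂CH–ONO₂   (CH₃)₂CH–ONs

(CH₃)₂CH–ONs

With the same alkyl group throughout, only the leaving group differentiates the rates.
Leaving-group ability tracks the stability of the departed species; conjugate-acid pKₐ is the usual yardstick (lower pKₐ → better LG).
(CH₃)₂CH–ONs loses ONs⁻: pKₐ(p-O₂NC₆H₄SO₃H) ≈ -3.5
(CH₃)₂CH–ONO₂ loses NO₃⁻: pKₐ(HNO₃) ≈ -1.3
(CH₃)₂CH–OPO(OH)₂ loses H₂PO₄⁻: pKₐ(H₃PO₄) ≈ 2.1
(CH₃)₂CH–OAc loses AcO⁻: pKₐ(CH₃COOH) ≈ 4.8
(CH₃)₂CH–SH loses HS⁻: pKₐ(H₂S) ≈ 7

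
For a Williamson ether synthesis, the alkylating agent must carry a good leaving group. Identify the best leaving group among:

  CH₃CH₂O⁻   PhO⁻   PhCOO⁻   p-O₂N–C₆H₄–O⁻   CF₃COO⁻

CF₃COO⁻

The more stable X⁻ (or X) is on its own — i.e. the weaker a base it is — the better a leaving group it makes.
CF₃COO⁻: pKₐ(CF₃COOH) ≈ 0.2
PhCOO⁻: pKₐ(C₆H₅COOH) ≈ 4.2
p-O₂N–C₆H₄–O⁻: pKₐ(p-nitrophenol) ≈ 7.2
PhO⁻: pKₐ(C₆H₅OH (phenol)) ≈ 10
CH₃CH₂O⁻: pKₐ(CH₃CH₂OH) ≈ 16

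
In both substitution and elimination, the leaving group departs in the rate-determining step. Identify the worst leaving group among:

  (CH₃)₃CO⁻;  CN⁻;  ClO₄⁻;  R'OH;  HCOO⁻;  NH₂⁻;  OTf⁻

Leaving-group ability tracks the stability of the departed species; conjugate-acid pKₐ is the usual yardstick (lower pKₐ → better LG).
OTf⁻: pKₐ(CF₃SO₃H (triflic acid)) ≈ -14
ClO₄⁻: pKₐ(HClO₄) ≈ -10
R'OH: pKₐ(R'OH₂⁺) ≈ -2.4
HCOO⁻: pKₐ(HCOOH) ≈ 3.8
CN⁻: pKₐ(HCN) ≈ 9.2
(CH₃)₃CO⁻: pKₐ(t-BuOH) ≈ 18
NH₂⁻: pKₐ(NH₃) ≈ 38

NH₂⁻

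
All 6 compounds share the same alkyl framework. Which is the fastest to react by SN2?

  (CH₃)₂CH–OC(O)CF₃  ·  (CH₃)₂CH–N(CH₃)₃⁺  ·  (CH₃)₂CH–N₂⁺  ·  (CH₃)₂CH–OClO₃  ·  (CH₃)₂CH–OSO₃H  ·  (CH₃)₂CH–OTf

(CH₃)₂CH–N₂⁺

Same R in every case — rank the leaving groups.
The more stable X⁻ (or X) is on its own — i.e. the weaker a base it is — the better a leaving group it makes.
(CH₃)₂CH–N₂⁺ loses N₂: no meaningful conjugate acid; N₂ departs as an exceptionally stable neutral molecule
(CH₃)₂CH–OTf loses OTf⁻: pKₐ(CF₃SO₃H (triflic acid)) ≈ -14
(CH₃)₂CH–OClO₃ loses ClO₄⁻: pKₐ(HClO₄) ≈ -10
(CH₃)₂CH–OSO₃H loses HSO₄⁻: pKₐ(H₂SO₄) ≈ -3
(CH₃)₂CH–OC(O)CF₃ loses CF₃COO⁻: pKₐ(CF₃COOH) ≈ 0.2
(CH₃)₂CH–N(CH₃)₃⁺ loses NR'₃: pKₐ(R'₃NH⁺) ≈ 10.7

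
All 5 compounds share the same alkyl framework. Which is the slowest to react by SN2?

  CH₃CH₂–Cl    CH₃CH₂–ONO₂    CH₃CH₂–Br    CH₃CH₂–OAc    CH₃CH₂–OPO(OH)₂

CH₃CH₂–OAc

The skeletons are identical, so relative rate is governed entirely by leaving-group ability.
Leaving-group ability tracks the stability of the departed species; conjugate-acid pKₐ is the usual yardstick (lower pKₐ → better LG).
CH₃CH₂–Br loses Br⁻: pKₐ(HBr) ≈ -9
CH₃CH₂–Cl loses Cl⁻: pKₐ(HCl) ≈ -7
CH₃CH₂–ONO₂ loses NO₃⁻: pKₐ(HNO₃) ≈ -1.3
CH₃CH₂–OPO(OH)₂ loses H₂PO₄⁻: pKₐ(H₃PO₄) ≈ 2.1
CH₃CH₂–OAc loses AcO⁻: pKₐ(CH₃COOH) ≈ 4.8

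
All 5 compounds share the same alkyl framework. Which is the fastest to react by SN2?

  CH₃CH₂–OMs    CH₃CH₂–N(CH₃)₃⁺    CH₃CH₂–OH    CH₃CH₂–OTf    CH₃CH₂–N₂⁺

CH₃CH₂–N₂⁺

With the same alkyl group throughout, only the leaving group differentiates the rates.
Rank by basicity of the departing species: weakest base leaves most easily.
CH₃CH₂–N₂⁺ loses N₂: no meaningful conjugate acid; N₂ departs as an exceptionally stable neutral molecule
CH₃CH₂–OTf loses OTf⁻: pKₐ(CF₃SO₃H (triflic acid)) ≈ -14
CH₃CH₂–OMs loses OMs⁻: pKₐ(CH₃SO₃H (MsOH)) ≈ -1.9
CH₃CH₂–N(CH₃)₃⁺ loses NR'₃: pKₐ(R'₃NH⁺) ≈ 10.7
CH₃CH₂–OH loses OH⁻: pKₐ(H₂O) ≈ 15.7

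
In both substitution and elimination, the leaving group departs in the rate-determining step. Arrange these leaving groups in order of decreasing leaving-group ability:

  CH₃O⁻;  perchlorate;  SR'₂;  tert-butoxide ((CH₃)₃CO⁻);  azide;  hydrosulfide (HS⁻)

Rank by basicity of the departing species: weakest base leaves most easily.
perchlorate: pKₐ(HClO₄) ≈ -10
SR'₂: pKₐ(R'₂SH⁺) ≈ -7 — neutral; leaves from a sulfonium salt (R–SR'₂⁺)
azide: pKₐ(HN₃) ≈ 4.7
hydrosulfide (HS⁻): pKₐ(H₂S) ≈ 7
CH₃O⁻: pKₐ(CH₃OH) ≈ 15.5 — strong base; alkoxides do not leave unassisted
tert-butoxide ((CH₃)₃CO⁻): pKₐ(t-BuOH) ≈ 18 — bulky, strongly basic alkoxide

perchlorate > SR'₂ > azide > hydrosulfide (HS⁻) > CH₃O⁻ > tert-butoxide ((CH₃)₃CO⁻)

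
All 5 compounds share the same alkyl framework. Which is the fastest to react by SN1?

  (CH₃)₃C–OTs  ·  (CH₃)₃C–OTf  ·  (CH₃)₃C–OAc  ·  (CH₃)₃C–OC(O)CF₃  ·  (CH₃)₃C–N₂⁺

(CH₃)₃C–N₂⁺

With the same alkyl group throughout, only the leaving group differentiates the rates.
The more stable X⁻ (or X) is on its own — i.e. the weaker a base it is — the better a leaving group it makes.
(CH₃)₃C–N₂⁺ loses N₂: no meaningful conjugate acid; N₂ departs as an exceptionally stable neutral molecule
(CH₃)₃C–OTf loses OTf⁻: pKₐ(CF₃SO₃H (triflic acid)) ≈ -14
(CH₃)₃C–OTs loses OTs⁻: pKₐ(p-CH₃C₆H₄SO₃H (TsOH)) ≈ -2.8
(CH₃)₃C–OC(O)CF₃ loses CF₃COO⁻: pKₐ(CF₃COOH) ≈ 0.2
(CH₃)₃C–OAc loses AcO⁻: pKₐ(CH₃COOH) ≈ 4.8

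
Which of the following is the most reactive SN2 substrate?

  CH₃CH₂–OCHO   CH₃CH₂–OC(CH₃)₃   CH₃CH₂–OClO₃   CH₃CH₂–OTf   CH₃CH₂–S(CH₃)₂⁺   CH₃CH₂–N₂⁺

Identical carbon frameworks mean the comparison reduces to leaving-group quality.
A good leaving group is a weak base: the lower the pKₐ of its conjugate acid, the more readily it departs.
CH₃CH₂–N₂⁺ loses N₂: no meaningful conjugate acid; N₂ departs as an exceptionally stable neutral molecule
CH₃CH₂–OTf loses OTf⁻: pKₐ(CF₃SO₃H (triflic acid)) ≈ -14
CH₃CH₂–OClO₃ loses ClO₄⁻: pKₐ(HClO₄) ≈ -10
CH₃CH₂–S(CH₃)₂⁺ loses SR'₂: pKₐ(R'₂SH⁺) ≈ -7
CH₃CH₂–OCHO loses HCOO⁻: pKₐ(HCOOH) ≈ 3.8
CH₃CH₂–OC(CH₃)₃ loses (CH₃)₃CO⁻: pKₐ(t-BuOH) ≈ 18

CH₃CH₂–N₂⁺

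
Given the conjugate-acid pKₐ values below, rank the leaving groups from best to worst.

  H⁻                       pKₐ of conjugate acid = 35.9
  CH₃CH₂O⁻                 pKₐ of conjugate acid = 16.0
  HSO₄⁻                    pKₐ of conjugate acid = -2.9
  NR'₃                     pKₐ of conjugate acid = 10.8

HSO₄⁻ > NR'₃ > CH₃CH₂O⁻ > H⁻

Lower conjugate-acid pKₐ ⇒ weaker base ⇒ better leaving group.
Sorting by the given values: HSO₄⁻ (-2.9), NR'₃ (10.8), CH₃CH₂O⁻ (16.0), H⁻ (35.9).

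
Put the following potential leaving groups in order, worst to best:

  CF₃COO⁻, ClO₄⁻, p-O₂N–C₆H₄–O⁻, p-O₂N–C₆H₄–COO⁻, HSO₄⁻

A good leaving group is a weak base: the lower the pKₐ of its conjugate acid, the more readily it departs.
ClO₄⁻: pKₐ(HClO₄) ≈ -10
HSO₄⁻: pKₐ(H₂SO₄) ≈ -3
CF₃COO⁻: pKₐ(CF₃COOH) ≈ 0.2
p-O₂N–C₆H₄–COO⁻: pKₐ(p-nitrobenzoic acid) ≈ 3.4
p-O₂N–C₆H₄–O⁻: pKₐ(p-nitrophenol) ≈ 7.2
Listed from poorest to best leaving group as asked.

p-O₂N–C₆H₄–O⁻ < p-O₂N–C₆H₄–COO⁻ < CF₃COO⁻ < HSO₄⁻ < ClO₄⁻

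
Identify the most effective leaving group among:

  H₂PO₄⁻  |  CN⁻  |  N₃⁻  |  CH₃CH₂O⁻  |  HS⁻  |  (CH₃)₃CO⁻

Rank by basicity of the departing species: weakest base leaves most easily.
H₂PO₄⁻: pKₐ(H₃PO₄) ≈ 2.1
N₃⁻: pKₐ(HN₃) ≈ 4.7
HS⁻: pKₐ(H₂S) ≈ 7
CN⁻: pKₐ(HCN) ≈ 9.2
CH₃CH₂O⁻: pKₐ(CH₃CH₂OH) ≈ 16
(CH₃)₃CO⁻: pKₐ(t-BuOH) ≈ 18

H₂PO₄⁻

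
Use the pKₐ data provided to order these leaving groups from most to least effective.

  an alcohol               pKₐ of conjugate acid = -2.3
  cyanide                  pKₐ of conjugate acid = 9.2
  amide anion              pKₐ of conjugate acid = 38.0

Lower conjugate-acid pKₐ ⇒ weaker base ⇒ better leaving group.
Sorting by the given values: an alcohol (-2.3), cyanide (9.2), amide anion (38.0).

an alcohol > cyanide > amide anion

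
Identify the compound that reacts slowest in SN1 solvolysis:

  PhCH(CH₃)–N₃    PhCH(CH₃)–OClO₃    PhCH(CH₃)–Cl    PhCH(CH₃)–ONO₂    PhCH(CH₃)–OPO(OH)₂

PhCH(CH₃)–N₃

With the same alkyl group throughout, only the leaving group differentiates the rates.
Leaving-group ability tracks the stability of the departed species; conjugate-acid pKₐ is the usual yardstick (lower pKₐ → better LG).
PhCH(CH₃)–OClO₃ loses ClO₄⁻: pKₐ(HClO₄) ≈ -10
PhCH(CH₃)–Cl loses Cl⁻: pKₐ(HCl) ≈ -7
PhCH(CH₃)–ONO₂ loses NO₃⁻: pKₐ(HNO₃) ≈ -1.3
PhCH(CH₃)–OPO(OH)₂ loses H₂PO₄⁻: pKₐ(H₃PO₄) ≈ 2.1
PhCH(CH₃)–N₃ loses N₃⁻: pKₐ(HN₃) ≈ 4.7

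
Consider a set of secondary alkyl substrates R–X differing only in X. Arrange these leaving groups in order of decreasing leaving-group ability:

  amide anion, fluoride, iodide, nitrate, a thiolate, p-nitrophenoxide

iodide > nitrate > fluoride > p-nitrophenoxide > a thiolate > amide anion

The more stable X⁻ (or X) is on its own — i.e. the weaker a base it is — the better a leaving group it makes.
iodide: pKₐ(HI) ≈ -10
nitrate: pKₐ(HNO₃) ≈ -1.3
fluoride: pKₐ(HF) ≈ 3.2 — small and strongly basic; the poor halide leaving group
p-nitrophenoxide: pKₐ(p-nitrophenol) ≈ 7.2 — nitro group delocalises the charge; the classic chromogenic LG
a thiolate: pKₐ(RSH (a thiol)) ≈ 10.5
amide anion: pKₐ(NH₃) ≈ 38 — extremely strong base; never a leaving group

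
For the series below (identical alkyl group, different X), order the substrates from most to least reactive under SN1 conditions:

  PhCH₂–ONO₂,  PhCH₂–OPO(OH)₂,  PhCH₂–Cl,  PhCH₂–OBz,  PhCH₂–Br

Identical carbon frameworks mean the comparison reduces to leaving-group quality.
Leaving-group ability tracks the stability of the departed species; conjugate-acid pKₐ is the usual yardstick (lower pKₐ → better LG).
PhCH₂–Br loses Br⁻: pKₐ(HBr) ≈ -9
PhCH₂–Cl loses Cl⁻: pKₐ(HCl) ≈ -7
PhCH₂–ONO₂ loses NO₃⁻: pKₐ(HNO₃) ≈ -1.3
PhCH₂–OPO(OH)₂ loses H₂PO₄⁻: pKₐ(H₃PO₄) ≈ 2.1
PhCH₂–OBz loses PhCOO⁻: pKₐ(C₆H₅COOH) ≈ 4.2

PhCH₂–Br > PhCH₂–Cl > PhCH₂–ONO₂ > PhCH₂–OPO(OH)₂ > PhCH₂–OBz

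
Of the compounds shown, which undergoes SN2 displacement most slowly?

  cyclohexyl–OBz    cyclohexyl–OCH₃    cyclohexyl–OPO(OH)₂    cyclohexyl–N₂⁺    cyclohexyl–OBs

The skeletons are identical, so relative rate is governed entirely by leaving-group ability.
The more stable X⁻ (or X) is on its own — i.e. the weaker a base it is — the better a leaving group it makes.
cyclohexyl–N₂⁺ loses N₂: no meaningful conjugate acid; N₂ departs as an exceptionally stable neutral molecule
cyclohexyl–OBs loses OBs⁻: pKₐ(p-BrC₆H₄SO₃H) ≈ -2.8
cyclohexyl–OPO(OH)₂ loses H₂PO₄⁻: pKₐ(H₃PO₄) ≈ 2.1
cyclohexyl–OBz loses PhCOO⁻: pKₐ(C₆H₅COOH) ≈ 4.2
cyclohexyl–OCH₃ loses CH₃O⁻: pKₐ(CH₃OH) ≈ 15.5

cyclohexyl–OCH₃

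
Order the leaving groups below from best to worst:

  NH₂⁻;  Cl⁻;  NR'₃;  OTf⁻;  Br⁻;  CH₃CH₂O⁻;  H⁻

OTf⁻ > Br⁻ > Cl⁻ > NR'₃ > CH₃CH₂O⁻ > H⁻ > NH₂⁻

The more stable X⁻ (or X) is on its own — i.e. the weaker a base it is — the better a leaving group it makes.
OTf⁻: pKₐ(CF₃SO₃H (triflic acid)) ≈ -14
Br⁻: pKₐ(HBr) ≈ -9
Cl⁻: pKₐ(HCl) ≈ -7
NR'₃: pKₐ(R'₃NH⁺) ≈ 10.7
CH₃CH₂O⁻: pKₐ(CH₃CH₂OH) ≈ 16
H⁻: pKₐ(H₂) ≈ 36
NH₂⁻: pKₐ(NH₃) ≈ 38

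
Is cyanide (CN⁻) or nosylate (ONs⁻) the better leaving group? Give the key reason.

nosylate (ONs⁻) is the better leaving group.
pKₐ(p-O₂NC₆H₄SO₃H) ≈ -3.5 versus pKₐ(HCN) ≈ 9.2: nosylate (ONs⁻) is the much weaker base.
P-nitro group further stabilises the sulfonate.

nosylate (ONs⁻)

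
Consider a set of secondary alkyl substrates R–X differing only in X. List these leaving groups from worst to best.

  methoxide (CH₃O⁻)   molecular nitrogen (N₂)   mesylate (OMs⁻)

molecular nitrogen (N₂): no meaningful conjugate acid; N₂ departs as an exceptionally stable neutral molecule
mesylate (OMs⁻): pKₐ(CH₃SO₃H (MsOH)) ≈ -1.9
methoxide (CH₃O⁻): pKₐ(CH₃OH) ≈ 15.5
Listed from poorest to best leaving group as asked.

methoxide (CH₃O⁻) < mesylate (OMs⁻) < molecular nitrogen (N₂)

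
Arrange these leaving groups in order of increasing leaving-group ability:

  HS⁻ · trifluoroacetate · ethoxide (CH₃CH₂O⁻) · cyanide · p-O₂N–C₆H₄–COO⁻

ethoxide (CH₃CH₂O⁻) < cyanide < HS⁻ < p-O₂N–C₆H₄–COO⁻ < trifluoroacetate

The more stable X⁻ (or X) is on its own — i.e. the weaker a base it is — the better a leaving group it makes.
trifluoroacetate: pKₐ(CF₃COOH) ≈ 0.2 — strongly electron-withdrawing CF₃ stabilises the carboxylate
p-O₂N–C₆H₄–COO⁻: pKₐ(p-nitrobenzoic acid) ≈ 3.4 — electron-withdrawing nitro group stabilises the carboxylate
HS⁻: pKₐ(H₂S) ≈ 7 — larger and more polarisable than the oxygen analogue
cyanide: pKₐ(HCN) ≈ 9.2 — sp carbon stabilises the charge somewhat, but still a poor LG
ethoxide (CH₃CH₂O⁻): pKₐ(CH₃CH₂OH) ≈ 16
Listed from poorest to best leaving group as asked.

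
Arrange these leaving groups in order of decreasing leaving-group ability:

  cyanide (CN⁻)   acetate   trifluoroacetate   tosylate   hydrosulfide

tosylate > trifluoroacetate > acetate > hydrosulfide > cyanide (CN⁻)

A good leaving group is a weak base: the lower the pKₐ of its conjugate acid, the more readily it departs.
tosylate: pKₐ(p-CH₃C₆H₄SO₃H (TsOH)) ≈ -2.8 — resonance-delocalised arenesulfonate
trifluoroacetate: pKₐ(CF₃COOH) ≈ 0.2
acetate: pKₐ(CH₃COOH) ≈ 4.8
hydrosulfide: pKₐ(H₂S) ≈ 7
cyanide (CN⁻): pKₐ(HCN) ≈ 9.2 — sp carbon stabilises the charge somewhat, but still a poor LG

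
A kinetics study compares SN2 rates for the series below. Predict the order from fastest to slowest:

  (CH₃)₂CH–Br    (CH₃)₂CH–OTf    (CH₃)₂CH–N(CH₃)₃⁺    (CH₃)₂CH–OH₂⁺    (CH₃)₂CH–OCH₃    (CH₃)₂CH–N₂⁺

(CH₃)₂CH–N₂⁺ > (CH₃)₂CH–OTf > (CH₃)₂CH–Br > (CH₃)₂CH–OH₂⁺ > (CH₃)₂CH–N(CH₃)₃⁺ > (CH₃)₂CH–OCH₃

Identical carbon frameworks mean the comparison reduces to leaving-group quality.
The more stable X⁻ (or X) is on its own — i.e. the weaker a base it is — the better a leaving group it makes.
(CH₃)₂CH–N₂⁺ loses N₂: no meaningful conjugate acid; N₂ departs as an exceptionally stable neutral molecule
(CH₃)₂CH–OTf loses OTf⁻: pKₐ(CF₃SO₃H (triflic acid)) ≈ -14
(CH₃)₂CH–Br loses Br⁻: pKₐ(HBr) ≈ -9
(CH₃)₂CH–OH₂⁺ loses H₂O: pKₐ(H₃O⁺) ≈ -1.7
(CH₃)₂CH–N(CH₃)₃⁺ loses NR'₃: pKₐ(R'₃NH⁺) ≈ 10.7
(CH₃)₂CH–OCH₃ loses CH₃O⁻: pKₐ(CH₃OH) ≈ 15.5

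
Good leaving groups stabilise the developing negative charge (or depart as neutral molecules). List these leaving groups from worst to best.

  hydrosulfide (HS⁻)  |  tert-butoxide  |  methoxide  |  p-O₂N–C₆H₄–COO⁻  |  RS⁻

tert-butoxide < methoxide < RS⁻ < hydrosulfide (HS⁻) < p-O₂N–C₆H₄–COO⁻

p-O₂N–C₆H₄–COO⁻: pKₐ(p-nitrobenzoic acid) ≈ 3.4 — electron-withdrawing nitro group stabilises the carboxylate
hydrosulfide (HS⁻): pKₐ(H₂S) ≈ 7 — larger and more polarisable than the oxygen analogue
RS⁻: pKₐ(RSH (a thiol)) ≈ 10.5
methoxide: pKₐ(CH₃OH) ≈ 15.5 — strong base; alkoxides do not leave unassisted
tert-butoxide: pKₐ(t-BuOH) ≈ 18
Reversing gives the worst-to-best order requested.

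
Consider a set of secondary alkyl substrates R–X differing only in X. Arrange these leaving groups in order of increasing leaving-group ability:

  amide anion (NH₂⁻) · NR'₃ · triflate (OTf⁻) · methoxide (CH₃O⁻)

triflate (OTf⁻): pKₐ(CF₃SO₃H (triflic acid)) ≈ -14 — charge spread over three oxygens and a CF₃ group; the premier leaving group in synthesis
NR'₃: pKₐ(R'₃NH⁺) ≈ 10.7 — neutral but still a fairly strong base; Hofmann-elimination LG
methoxide (CH₃O⁻): pKₐ(CH₃OH) ≈ 15.5 — strong base; alkoxides do not leave unassisted
amide anion (NH₂⁻): pKₐ(NH₃) ≈ 38
Listed from poorest to best leaving group as asked.

amide anion (NH₂⁻) < methoxide (CH₃O⁻) < NR'₃ < triflate (OTf⁻)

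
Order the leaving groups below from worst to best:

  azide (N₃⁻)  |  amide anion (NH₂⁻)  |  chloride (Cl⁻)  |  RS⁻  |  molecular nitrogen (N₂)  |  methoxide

A good leaving group is a weak base: the lower the pKₐ of its conjugate acid, the more readily it departs.
molecular nitrogen (N₂): no meaningful conjugate acid; N₂ departs as an exceptionally stable neutral molecule
chloride (Cl⁻): pKₐ(HCl) ≈ -7 — moderately weak base
azide (N₃⁻): pKₐ(HN₃) ≈ 4.7
RS⁻: pKₐ(RSH (a thiol)) ≈ 10.5 — moderately basic; rarely leaves without activation
methoxide: pKₐ(CH₃OH) ≈ 15.5 — strong base; alkoxides do not leave unassisted
amide anion (NH₂⁻): pKₐ(NH₃) ≈ 38 — extremely strong base; never a leaving group
Listed from poorest to best leaving group as asked.

amide anion (NH₂⁻) < methoxide < RS⁻ < azide (N₃⁻) < chloride (Cl⁻) < molecular nitrogen (N₂)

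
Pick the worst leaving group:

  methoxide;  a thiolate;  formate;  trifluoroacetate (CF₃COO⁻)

A good leaving group is a weak base: the lower the pKₐ of its conjugate acid, the more readily it departs.
trifluoroacetate (CF₃COO⁻): pKₐ(CF₃COOH) ≈ 0.2
formate: pKₐ(HCOOH) ≈ 3.8
a thiolate: pKₐ(RSH (a thiol)) ≈ 10.5
methoxide: pKₐ(CH₃OH) ≈ 15.5

methoxide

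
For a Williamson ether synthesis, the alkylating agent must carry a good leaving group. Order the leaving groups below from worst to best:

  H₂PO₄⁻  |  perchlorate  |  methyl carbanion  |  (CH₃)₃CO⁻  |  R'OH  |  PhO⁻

methyl carbanion < (CH₃)₃CO⁻ < PhO⁻ < H₂PO₄⁻ < R'OH < perchlorate

perchlorate: pKₐ(HClO₄) ≈ -10
R'OH: pKₐ(R'OH₂⁺) ≈ -2.4 — neutral; leaves from a protonated ether (an oxonium ion, R–O(H)R'⁺)
H₂PO₄⁻: pKₐ(H₃PO₄) ≈ 2.1 — moderate base; biological leaving group after further activation
PhO⁻: pKₐ(C₆H₅OH (phenol)) ≈ 10 — resonance into the ring helps, but still a poor LG
(CH₃)₃CO⁻: pKₐ(t-BuOH) ≈ 18 — bulky, strongly basic alkoxide
methyl carbanion: pKₐ(CH₄) ≈ 48 — unstabilised carbanion; the worst conceivable leaving group
The question asks for worst first, so the sequence is read in increasing leaving-group ability.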